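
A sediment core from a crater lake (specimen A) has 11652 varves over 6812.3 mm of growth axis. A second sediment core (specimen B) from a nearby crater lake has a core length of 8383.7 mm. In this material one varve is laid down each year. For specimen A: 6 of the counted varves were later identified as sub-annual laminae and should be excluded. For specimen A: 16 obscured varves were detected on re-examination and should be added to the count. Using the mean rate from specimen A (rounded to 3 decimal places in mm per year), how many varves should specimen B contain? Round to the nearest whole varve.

Specimen A: true varve count = 11652 − 6 + 16 = 11662.
A: 6812.3 mm over 11662 years gives 6812.3 / 11662 ≈ 0.584 mm/year.
For B, 8383.7 / 0.584 = 14355.65 years ≈ 14356 varves.

14356 varves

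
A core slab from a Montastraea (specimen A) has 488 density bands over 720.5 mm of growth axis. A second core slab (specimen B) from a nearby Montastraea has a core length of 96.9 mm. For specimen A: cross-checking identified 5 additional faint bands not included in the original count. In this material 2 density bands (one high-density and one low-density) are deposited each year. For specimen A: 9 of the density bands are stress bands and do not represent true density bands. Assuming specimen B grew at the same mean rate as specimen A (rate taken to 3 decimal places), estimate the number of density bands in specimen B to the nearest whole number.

65 density bands

Specimen A: correcting the raw count gives 488 − 9 + 5 = 484 true density bands.
Specimen A: with 2 density bands per year, 484 / 2 = 242 years.
A: Mean rate = 720.5 mm / 242 years ≈ 2.977 mm/yr.
Specimen B: 96.9 mm / 2.977 mm per year = 32.55 years; at 2 density bands per year that is 32.55 × 2 ≈ 65 density bands.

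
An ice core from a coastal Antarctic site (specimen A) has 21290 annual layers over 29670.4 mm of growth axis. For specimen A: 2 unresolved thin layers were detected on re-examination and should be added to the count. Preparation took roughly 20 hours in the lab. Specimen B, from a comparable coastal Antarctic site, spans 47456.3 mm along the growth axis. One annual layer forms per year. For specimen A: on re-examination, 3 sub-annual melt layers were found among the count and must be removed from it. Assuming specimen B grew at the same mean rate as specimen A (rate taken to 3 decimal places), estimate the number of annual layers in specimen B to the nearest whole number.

Specimen A: true annual layer count = 21290 − 3 + 2 = 21289.
A: Mean rate = 29670.4 mm / 21289 years ≈ 1.394 mm per year.
Specimen B: 47456.3 mm / 1.394 mm per year = 34043.26 years ≈ 34043 annual layers.

34043 annual layers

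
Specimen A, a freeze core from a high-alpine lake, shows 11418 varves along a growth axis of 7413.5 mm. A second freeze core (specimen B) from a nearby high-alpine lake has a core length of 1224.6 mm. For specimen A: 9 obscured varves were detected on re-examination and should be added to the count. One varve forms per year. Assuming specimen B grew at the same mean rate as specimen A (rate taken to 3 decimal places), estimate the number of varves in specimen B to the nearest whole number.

1887 varves

Specimen A: after corrections the count is 11418 + 9 = 11427 varves.
A: 7413.5 mm over 11427 years gives 7413.5 / 11427 ≈ 0.649 mm/year.
For B, 1224.6 / 0.649 = 1886.90 years ≈ 1887 varves.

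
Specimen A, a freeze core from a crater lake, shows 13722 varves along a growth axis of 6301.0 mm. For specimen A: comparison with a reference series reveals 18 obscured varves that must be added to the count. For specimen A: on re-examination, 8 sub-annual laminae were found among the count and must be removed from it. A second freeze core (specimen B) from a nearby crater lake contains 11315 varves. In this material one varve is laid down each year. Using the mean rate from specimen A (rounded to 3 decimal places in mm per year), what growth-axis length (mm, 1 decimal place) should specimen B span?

5193.6 mm

Specimen A: true varve count = 13722 − 8 + 18 = 13732.
A: 6301.0 mm over 13732 years gives 6301.0 / 13732 ≈ 0.459 mm/yr.
Length of B = 0.459 × 11315 = 5193.6 mm.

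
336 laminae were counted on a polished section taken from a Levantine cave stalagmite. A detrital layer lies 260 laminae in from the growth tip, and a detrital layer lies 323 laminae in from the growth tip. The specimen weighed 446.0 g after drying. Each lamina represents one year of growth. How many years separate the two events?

63 years

323 − 260 = 63 laminae lie between the two events.
At one lamina per year, 63 years elapsed between them.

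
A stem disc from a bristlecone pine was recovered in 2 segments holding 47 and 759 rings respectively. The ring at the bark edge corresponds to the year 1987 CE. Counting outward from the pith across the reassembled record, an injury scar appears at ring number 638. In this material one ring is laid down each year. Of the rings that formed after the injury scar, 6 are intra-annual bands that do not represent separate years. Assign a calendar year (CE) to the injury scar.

Total rings = 47 + 759 = 806.
Between ring 638 and the bark edge there are 806 − 638 = 168 rings.
Excluding 6 false rings: 168 − 6 = 162.
The ring at the bark edge is 1987 CE, so the injury scar dates to 1987 − 162 = 1825 CE.

1825 CE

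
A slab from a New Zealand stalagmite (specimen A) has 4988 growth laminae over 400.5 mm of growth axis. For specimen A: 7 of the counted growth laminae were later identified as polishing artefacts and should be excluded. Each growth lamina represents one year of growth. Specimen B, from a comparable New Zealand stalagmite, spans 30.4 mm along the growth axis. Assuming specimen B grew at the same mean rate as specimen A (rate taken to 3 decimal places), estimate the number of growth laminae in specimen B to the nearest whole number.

Specimen A: correcting the raw count gives 4988 − 7 = 4981 true growth laminae.
A: Mean rate = 400.5 mm / 4981 years ≈ 0.080 mm per year.
B spans 30.4 / 0.080 = 380.00 years ≈ 380 growth laminae.

380 growth laminae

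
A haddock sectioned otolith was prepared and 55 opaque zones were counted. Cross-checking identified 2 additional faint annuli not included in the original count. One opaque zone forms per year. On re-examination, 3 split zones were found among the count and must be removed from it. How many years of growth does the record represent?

54 yr

Adjusted count: 55 − 3 + 2 = 54 opaque zones.
With a one-to-one opaque zone periodicity this is 54 years.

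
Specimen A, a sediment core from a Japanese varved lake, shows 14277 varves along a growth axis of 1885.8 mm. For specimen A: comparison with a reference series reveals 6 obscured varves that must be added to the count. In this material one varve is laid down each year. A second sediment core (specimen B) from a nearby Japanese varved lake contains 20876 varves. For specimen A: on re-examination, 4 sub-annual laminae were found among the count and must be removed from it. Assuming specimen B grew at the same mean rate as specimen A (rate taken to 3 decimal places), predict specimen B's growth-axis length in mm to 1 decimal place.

Specimen A: after corrections the count is 14277 − 4 + 6 = 14279 varves.
A: Extension rate ≈ 1885.8 / 14279 = 0.132 mm per year.
B's length ≈ 0.132 × 20876 = 2755.6 mm.

2755.6 mm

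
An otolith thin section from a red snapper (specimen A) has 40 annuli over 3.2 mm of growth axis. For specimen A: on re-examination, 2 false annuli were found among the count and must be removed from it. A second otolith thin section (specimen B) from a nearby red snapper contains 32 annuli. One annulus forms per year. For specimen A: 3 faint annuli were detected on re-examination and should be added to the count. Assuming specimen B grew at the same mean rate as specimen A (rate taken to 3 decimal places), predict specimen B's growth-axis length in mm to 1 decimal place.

2.5 mm

Specimen A: correcting the raw count gives 40 − 2 + 3 = 41 true annuli.
A: Mean rate = 3.2 mm / 41 years ≈ 0.078 mm/year.
For B, 0.078 mm/year × 32 years = 2.5 mm.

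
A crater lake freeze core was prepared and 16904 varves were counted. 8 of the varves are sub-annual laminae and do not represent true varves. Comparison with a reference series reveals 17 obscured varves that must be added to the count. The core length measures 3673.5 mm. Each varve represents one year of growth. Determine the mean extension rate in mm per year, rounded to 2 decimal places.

True varve count = 16904 − 8 + 17 = 16913.
Extension rate ≈ 3673.5 / 16913 = 0.22 mm per year.

0.22 mm per year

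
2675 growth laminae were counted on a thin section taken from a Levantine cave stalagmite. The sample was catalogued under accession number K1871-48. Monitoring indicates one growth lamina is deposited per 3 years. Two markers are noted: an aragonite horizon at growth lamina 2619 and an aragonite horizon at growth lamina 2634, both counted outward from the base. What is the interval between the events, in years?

Separation: 2634 − 2619 = 15 growth laminae.
At 3 years per growth lamina, 15 × 3 = 45 years.

45 years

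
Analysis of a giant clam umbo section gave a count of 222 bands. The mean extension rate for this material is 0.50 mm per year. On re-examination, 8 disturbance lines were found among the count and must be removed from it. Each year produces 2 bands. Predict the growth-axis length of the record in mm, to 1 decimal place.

Adjusted count: 222 − 8 = 214 bands.
Dividing by 2 bands per year: 214 / 2 = 107 years.
Predicted length = 0.50 mm/year × 107 years = 53.5 mm.

53.5 mm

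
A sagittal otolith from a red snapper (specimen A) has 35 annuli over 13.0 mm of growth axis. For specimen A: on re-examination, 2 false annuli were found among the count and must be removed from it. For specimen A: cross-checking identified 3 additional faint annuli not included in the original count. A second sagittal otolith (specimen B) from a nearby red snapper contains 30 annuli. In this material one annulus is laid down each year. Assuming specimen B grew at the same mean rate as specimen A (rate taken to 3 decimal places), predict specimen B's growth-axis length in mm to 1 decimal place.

Specimen A: after corrections the count is 35 − 2 + 3 = 36 annuli.
A: Mean rate = 13.0 mm / 36 years ≈ 0.361 mm/yr.
For B, 0.361 mm/year × 30 years = 10.8 mm.

10.8 mm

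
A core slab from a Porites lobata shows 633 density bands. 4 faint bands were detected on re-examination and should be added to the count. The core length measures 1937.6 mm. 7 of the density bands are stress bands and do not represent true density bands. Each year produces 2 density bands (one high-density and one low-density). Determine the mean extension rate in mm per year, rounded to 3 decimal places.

6.151 mm per year

Correcting the raw count gives 633 − 7 + 4 = 630 true density bands.
630 density bands at 2 per year is 630 / 2 = 315 years.
Mean rate = 1937.6 mm / 315 years ≈ 6.151 mm per year.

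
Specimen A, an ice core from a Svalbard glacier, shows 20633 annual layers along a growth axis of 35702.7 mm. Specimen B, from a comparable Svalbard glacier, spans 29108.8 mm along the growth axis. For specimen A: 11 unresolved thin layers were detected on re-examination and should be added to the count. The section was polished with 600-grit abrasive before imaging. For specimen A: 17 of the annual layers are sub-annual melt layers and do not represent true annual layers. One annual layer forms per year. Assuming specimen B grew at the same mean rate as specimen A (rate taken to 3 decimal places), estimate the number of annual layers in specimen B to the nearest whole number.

Specimen A: true annual layer count = 20633 − 17 + 11 = 20627.
A: Mean rate = 35702.7 mm / 20627 years ≈ 1.731 mm/yr.
For B, 29108.8 / 1.731 = 16816.18 years ≈ 16816 annual layers.

16816 annual layers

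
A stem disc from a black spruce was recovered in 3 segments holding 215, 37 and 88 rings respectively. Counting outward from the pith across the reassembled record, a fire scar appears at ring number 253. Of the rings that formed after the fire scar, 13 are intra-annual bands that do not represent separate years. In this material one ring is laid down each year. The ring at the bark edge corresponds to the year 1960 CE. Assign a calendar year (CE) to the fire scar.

1886 CE

Total rings = 215 + 37 + 88 = 340.
Between ring 253 and the bark edge there are 340 − 253 = 87 rings.
87 − 13 false = 74 true rings after the fire scar.
1960 − 74 = 1886 CE.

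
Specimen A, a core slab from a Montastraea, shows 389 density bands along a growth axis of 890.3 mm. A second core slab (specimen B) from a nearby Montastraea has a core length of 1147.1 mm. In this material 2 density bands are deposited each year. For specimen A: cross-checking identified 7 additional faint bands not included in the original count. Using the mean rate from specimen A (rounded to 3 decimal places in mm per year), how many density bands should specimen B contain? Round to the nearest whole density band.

510 density bands

Specimen A: after corrections the count is 389 + 7 = 396 density bands.
Specimen A: with 2 density bands per year, 396 / 2 = 198 years.
A: Mean rate = 890.3 mm / 198 years ≈ 4.496 mm/year.
B spans 1147.1 / 4.496 = 255.14 years; at 2 density bands per year that is 255.14 × 2 ≈ 510 density bands.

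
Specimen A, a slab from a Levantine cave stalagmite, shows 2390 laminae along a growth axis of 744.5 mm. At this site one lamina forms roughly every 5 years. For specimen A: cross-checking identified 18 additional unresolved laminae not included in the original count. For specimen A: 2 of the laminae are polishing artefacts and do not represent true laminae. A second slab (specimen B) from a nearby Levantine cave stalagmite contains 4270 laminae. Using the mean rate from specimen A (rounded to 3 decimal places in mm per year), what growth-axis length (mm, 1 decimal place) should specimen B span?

Specimen A: adjusted count: 2390 − 2 + 18 = 2406 laminae.
Specimen A: multiplying by 5 years per lamina: 2406 × 5 = 12030 years.
A: Extension rate ≈ 744.5 / 12030 = 0.062 mm per year.
Specimen B: 4270 laminae at 5 years each span 4270 × 5 = 21350 years. Length of B = 0.062 × 21350 = 1323.7 mm.

1323.7 mm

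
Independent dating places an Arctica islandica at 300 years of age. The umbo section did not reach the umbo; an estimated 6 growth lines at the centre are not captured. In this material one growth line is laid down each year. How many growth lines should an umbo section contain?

Expected growth lines over 300 years: 300.
Less the 6 uncaptured growth lines: 300 − 6 = 294.

294 growth lines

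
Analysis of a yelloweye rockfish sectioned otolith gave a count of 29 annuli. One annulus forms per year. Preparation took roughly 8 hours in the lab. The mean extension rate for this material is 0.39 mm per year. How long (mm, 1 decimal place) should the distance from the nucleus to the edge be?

29 years of growth are recorded.
Predicted length = 0.39 mm/year × 29 years = 11.3 mm.

11.3 mm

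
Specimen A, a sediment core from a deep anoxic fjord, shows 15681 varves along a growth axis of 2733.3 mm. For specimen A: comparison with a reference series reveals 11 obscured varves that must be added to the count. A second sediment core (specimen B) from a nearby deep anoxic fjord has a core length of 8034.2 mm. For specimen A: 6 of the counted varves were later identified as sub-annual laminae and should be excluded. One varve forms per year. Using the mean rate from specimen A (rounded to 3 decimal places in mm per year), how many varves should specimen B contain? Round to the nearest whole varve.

Specimen A: adjusted count: 15681 − 6 + 11 = 15686 varves.
A: 2733.3 mm over 15686 years gives 2733.3 / 15686 ≈ 0.174 mm/yr.
Specimen B: 8034.2 mm / 0.174 mm per year = 46173.56 years ≈ 46174 varves.

46174 varves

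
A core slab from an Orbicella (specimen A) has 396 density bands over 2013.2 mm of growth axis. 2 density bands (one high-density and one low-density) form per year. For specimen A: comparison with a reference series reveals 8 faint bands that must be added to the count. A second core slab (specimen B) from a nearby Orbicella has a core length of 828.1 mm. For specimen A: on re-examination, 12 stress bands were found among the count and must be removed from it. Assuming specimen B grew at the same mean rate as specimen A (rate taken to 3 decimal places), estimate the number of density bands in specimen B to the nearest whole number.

161 density bands

Specimen A: correcting the raw count gives 396 − 12 + 8 = 392 true density bands.
Specimen A: dividing by 2 density bands per year: 392 / 2 = 196 years.
A: Mean rate = 2013.2 mm / 196 years ≈ 10.271 mm per year.
Specimen B: 828.1 mm / 10.271 mm per year = 80.63 years; at 2 density bands per year that is 80.63 × 2 ≈ 161 density bands.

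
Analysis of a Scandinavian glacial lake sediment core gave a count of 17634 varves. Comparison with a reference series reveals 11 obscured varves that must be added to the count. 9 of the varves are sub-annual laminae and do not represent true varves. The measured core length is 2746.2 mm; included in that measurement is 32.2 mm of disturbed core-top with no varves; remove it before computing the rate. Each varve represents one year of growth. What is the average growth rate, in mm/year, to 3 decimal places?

0.154 mm/year

After corrections the count is 17634 − 9 + 11 = 17636 varves.
The growth record spans 2746.2 − 32.2 = 2714.0 mm.
Mean rate = 2714.0 mm / 17636 years ≈ 0.154 mm/year.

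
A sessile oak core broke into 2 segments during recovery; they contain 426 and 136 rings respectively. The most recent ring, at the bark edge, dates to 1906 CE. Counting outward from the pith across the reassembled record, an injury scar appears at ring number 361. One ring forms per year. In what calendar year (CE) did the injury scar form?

Total rings = 426 + 136 = 562.
The injury scar sits at ring 361 from the pith, so 562 − 361 = 201 rings formed after it.
1906 − 201 = 1705 CE.

1705 CE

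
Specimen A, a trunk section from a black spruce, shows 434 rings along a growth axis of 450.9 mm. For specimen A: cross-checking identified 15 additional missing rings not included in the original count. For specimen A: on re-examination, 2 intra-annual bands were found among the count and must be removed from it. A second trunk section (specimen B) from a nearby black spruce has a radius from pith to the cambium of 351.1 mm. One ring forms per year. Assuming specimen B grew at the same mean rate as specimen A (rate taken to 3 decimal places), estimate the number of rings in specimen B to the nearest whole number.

Specimen A: after corrections the count is 434 − 2 + 15 = 447 rings.
A: 450.9 mm over 447 years gives 450.9 / 447 ≈ 1.009 mm/yr.
For B, 351.1 / 1.009 = 347.97 years ≈ 348 rings.

348 rings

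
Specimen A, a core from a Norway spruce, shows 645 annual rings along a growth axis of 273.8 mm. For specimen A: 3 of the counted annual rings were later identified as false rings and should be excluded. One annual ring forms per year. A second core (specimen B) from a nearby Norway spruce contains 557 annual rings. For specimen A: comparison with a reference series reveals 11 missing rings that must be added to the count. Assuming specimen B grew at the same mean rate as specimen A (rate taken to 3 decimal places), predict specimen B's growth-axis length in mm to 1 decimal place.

233.4 mm

Specimen A: true annual ring count = 645 − 3 + 11 = 653.
A: Mean rate = 273.8 mm / 653 years ≈ 0.419 mm per year.
B's length ≈ 0.419 × 557 = 233.4 mm.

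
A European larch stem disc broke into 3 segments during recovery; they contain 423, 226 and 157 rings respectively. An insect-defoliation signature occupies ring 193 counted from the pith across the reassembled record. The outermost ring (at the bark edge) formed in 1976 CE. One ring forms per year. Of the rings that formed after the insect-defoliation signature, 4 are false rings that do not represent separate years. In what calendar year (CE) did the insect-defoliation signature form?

1367 CE

Total rings = 423 + 226 + 157 = 806.
The insect-defoliation signature sits at ring 193 from the pith, so 806 − 193 = 613 rings formed after it.
613 − 4 false = 609 true rings after the insect-defoliation signature.
1976 − 609 = 1367 CE.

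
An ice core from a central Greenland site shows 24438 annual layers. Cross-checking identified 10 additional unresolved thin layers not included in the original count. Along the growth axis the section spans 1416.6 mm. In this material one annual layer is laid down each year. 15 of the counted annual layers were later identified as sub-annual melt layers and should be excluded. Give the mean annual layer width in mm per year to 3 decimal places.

0.058 mm per year

Correcting the raw count gives 24438 − 15 + 10 = 24433 true annual layers.
Extension rate ≈ 1416.6 / 24433 = 0.058 mm per year.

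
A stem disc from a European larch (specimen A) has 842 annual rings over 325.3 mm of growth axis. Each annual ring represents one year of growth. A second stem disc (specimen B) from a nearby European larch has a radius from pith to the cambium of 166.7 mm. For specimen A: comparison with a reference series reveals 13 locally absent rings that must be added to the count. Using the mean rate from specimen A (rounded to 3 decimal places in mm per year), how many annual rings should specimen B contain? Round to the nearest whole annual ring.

439 annual rings

Specimen A: true annual ring count = 842 + 13 = 855.
A: Mean rate = 325.3 mm / 855 years ≈ 0.380 mm per year.
B spans 166.7 / 0.380 = 438.68 years ≈ 439 annual rings.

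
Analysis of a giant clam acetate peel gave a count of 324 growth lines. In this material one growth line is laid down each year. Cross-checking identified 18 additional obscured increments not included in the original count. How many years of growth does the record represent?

342 yr

After corrections the count is 324 + 18 = 342 growth lines.
With a one-to-one growth line periodicity this is 342 years.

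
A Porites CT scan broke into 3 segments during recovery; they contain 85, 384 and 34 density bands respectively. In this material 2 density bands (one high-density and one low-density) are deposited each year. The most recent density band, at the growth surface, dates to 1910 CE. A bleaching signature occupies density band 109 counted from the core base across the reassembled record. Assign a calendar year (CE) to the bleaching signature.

1713 CE

Total density bands = 85 + 384 + 34 = 503.
The bleaching signature sits at density band 109 from the core base, so 503 − 109 = 394 density bands formed after it.
With 2 density bands per year, 394 / 2 = 197 years.
The density band at the growth surface is 1910 CE, so the bleaching signature dates to 1910 − 197 = 1713 CE.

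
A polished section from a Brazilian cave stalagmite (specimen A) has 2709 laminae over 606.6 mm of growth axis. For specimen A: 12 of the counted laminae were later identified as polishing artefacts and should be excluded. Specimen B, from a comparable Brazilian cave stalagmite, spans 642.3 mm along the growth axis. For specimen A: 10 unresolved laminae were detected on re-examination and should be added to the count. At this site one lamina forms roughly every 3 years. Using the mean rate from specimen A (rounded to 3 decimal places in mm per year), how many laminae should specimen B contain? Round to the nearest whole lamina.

2855 laminae

Specimen A: adjusted count: 2709 − 12 + 10 = 2707 laminae.
Specimen A: at 3 years per lamina, 2707 × 3 = 8121 years.
A: Mean rate = 606.6 mm / 8121 years ≈ 0.075 mm/yr.
For B, 642.3 / 0.075 = 8564.00 years; at 3 years per lamina that is 8564.00 / 3 ≈ 2855 laminae.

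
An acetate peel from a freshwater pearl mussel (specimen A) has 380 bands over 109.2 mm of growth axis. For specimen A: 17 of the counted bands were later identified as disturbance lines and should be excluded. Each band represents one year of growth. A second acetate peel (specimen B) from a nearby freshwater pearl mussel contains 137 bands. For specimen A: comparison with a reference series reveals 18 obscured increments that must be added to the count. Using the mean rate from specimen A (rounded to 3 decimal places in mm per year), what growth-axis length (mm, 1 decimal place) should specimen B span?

39.3 mm

Specimen A: true band count = 380 − 17 + 18 = 381.
A: 109.2 mm over 381 years gives 109.2 / 381 ≈ 0.287 mm/yr.
For B, 0.287 mm/year × 137 years = 39.3 mm.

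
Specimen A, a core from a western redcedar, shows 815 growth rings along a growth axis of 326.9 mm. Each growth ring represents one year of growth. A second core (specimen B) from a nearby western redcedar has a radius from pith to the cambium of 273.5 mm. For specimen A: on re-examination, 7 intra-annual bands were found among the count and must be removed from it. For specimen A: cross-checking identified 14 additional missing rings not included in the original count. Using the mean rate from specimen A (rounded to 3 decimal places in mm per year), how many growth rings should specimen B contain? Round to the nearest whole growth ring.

Specimen A: after corrections the count is 815 − 7 + 14 = 822 growth rings.
A: Mean rate = 326.9 mm / 822 years ≈ 0.398 mm per year.
For B, 273.5 / 0.398 = 687.19 years ≈ 687 growth rings.

687 growth rings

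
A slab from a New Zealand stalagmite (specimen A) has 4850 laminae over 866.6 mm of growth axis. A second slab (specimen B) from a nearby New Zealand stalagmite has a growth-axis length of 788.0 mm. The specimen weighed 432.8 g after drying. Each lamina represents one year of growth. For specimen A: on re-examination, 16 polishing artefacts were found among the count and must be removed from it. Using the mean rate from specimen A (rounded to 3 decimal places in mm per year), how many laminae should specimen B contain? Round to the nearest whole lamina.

4402 laminae

Specimen A: true lamina count = 4850 − 16 = 4834.
A: Mean rate = 866.6 mm / 4834 years ≈ 0.179 mm/yr.
Specimen B: 788.0 mm / 0.179 mm per year = 4402.23 years ≈ 4402 laminae.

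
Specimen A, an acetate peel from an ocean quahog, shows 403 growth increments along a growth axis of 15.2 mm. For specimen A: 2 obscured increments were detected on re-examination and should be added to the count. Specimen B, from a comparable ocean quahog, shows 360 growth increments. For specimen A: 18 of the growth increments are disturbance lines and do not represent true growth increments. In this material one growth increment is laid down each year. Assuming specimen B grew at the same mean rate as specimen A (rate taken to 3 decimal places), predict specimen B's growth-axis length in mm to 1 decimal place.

14.0 mm

Specimen A: after corrections the count is 403 − 18 + 2 = 387 growth increments.
A: Extension rate ≈ 15.2 / 387 = 0.039 mm/yr.
Length of B = 0.039 × 360 = 14.0 mm.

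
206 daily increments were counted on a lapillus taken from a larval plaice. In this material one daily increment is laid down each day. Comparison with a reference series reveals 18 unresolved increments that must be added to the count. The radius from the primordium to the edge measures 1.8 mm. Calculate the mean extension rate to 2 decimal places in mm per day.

Adjusted count: 206 + 18 = 224 daily increments.
Mean rate = 1.8 mm / 224 days ≈ 0.01 mm per day.

0.01 mm per day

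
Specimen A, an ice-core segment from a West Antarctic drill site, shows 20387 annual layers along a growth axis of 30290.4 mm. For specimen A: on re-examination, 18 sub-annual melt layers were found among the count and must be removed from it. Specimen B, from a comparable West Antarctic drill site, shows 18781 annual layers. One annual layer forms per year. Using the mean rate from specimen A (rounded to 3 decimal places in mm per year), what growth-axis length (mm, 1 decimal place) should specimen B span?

Specimen A: after corrections the count is 20387 − 18 = 20369 annual layers.
A: Mean rate = 30290.4 mm / 20369 years ≈ 1.487 mm per year.
B's length ≈ 1.487 × 18781 = 27927.3 mm.

27927.3 mm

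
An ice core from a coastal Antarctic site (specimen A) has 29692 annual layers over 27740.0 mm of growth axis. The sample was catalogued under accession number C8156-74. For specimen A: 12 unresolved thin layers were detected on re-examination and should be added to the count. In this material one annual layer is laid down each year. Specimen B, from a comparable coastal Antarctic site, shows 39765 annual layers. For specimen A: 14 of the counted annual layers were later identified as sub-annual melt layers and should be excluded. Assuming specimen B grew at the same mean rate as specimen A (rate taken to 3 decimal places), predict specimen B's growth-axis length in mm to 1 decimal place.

Specimen A: correcting the raw count gives 29692 − 14 + 12 = 29690 true annual layers.
A: 27740.0 mm over 29690 years gives 27740.0 / 29690 ≈ 0.934 mm/yr.
For B, 0.934 mm/year × 39765 years = 37140.5 mm.

37140.5 mm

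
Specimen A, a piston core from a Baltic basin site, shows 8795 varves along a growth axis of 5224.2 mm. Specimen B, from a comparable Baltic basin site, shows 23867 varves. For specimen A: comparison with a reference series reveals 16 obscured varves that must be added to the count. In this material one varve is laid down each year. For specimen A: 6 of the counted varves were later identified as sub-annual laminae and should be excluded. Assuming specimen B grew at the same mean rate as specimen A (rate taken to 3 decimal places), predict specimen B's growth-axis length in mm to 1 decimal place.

14153.1 mm

Specimen A: correcting the raw count gives 8795 − 6 + 16 = 8805 true varves.
A: Mean rate = 5224.2 mm / 8805 years ≈ 0.593 mm per year.
B's length ≈ 0.593 × 23867 = 14153.1 mm.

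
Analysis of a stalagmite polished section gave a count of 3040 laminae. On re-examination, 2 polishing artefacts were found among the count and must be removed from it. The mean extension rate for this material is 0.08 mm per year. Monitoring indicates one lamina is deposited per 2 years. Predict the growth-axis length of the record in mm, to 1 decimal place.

Correcting the raw count gives 3040 − 2 = 3038 true laminae.
Multiplying by 2 years per lamina: 3038 × 2 = 6076 years.
Length ≈ 0.08 × 6076 = 486.1 mm.

486.1 mm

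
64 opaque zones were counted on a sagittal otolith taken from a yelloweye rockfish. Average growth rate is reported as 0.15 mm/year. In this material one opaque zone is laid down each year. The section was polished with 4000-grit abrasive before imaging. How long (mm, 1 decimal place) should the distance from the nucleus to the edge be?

9.6 mm

64 years of growth are recorded.
Length ≈ 0.15 × 64 = 9.6 mm.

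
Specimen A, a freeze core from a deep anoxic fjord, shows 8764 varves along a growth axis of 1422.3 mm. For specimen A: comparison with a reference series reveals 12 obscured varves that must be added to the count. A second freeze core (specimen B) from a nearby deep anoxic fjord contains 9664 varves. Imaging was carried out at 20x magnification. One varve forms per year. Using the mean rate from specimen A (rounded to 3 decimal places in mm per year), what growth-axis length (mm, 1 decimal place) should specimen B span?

Specimen A: after corrections the count is 8764 + 12 = 8776 varves.
A: Extension rate ≈ 1422.3 / 8776 = 0.162 mm/year.
For B, 0.162 mm/year × 9664 years = 1565.6 mm.

1565.6 mm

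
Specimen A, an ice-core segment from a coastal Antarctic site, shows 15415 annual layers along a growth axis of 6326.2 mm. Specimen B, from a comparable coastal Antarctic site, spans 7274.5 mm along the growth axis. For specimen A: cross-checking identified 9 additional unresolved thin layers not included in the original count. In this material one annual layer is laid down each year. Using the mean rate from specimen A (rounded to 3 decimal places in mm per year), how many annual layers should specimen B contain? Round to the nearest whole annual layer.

17743 annual layers

Specimen A: true annual layer count = 15415 + 9 = 15424.
A: 6326.2 mm over 15424 years gives 6326.2 / 15424 ≈ 0.410 mm per year.
B spans 7274.5 / 0.410 = 17742.68 years ≈ 17743 annual layers.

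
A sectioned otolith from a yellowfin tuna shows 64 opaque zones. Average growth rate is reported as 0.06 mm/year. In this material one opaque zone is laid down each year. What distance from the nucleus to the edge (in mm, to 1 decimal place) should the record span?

3.8 mm

64 years of growth are recorded.
Length ≈ 0.06 × 64 = 3.8 mm.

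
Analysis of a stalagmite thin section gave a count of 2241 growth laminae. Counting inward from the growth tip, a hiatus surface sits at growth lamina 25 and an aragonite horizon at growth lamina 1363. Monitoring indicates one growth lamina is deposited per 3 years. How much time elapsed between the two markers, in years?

1363 − 25 = 1338 growth laminae lie between the two events.
1338 growth laminae at 3 years each span 1338 × 3 = 4014 years.

4014 years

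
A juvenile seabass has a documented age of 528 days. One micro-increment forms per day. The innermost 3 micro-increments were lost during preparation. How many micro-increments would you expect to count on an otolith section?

One micro-increment per day gives 528 micro-increments over 528 days.
528 − 3 missed = 525 micro-increments expected in the prepared section.

525 micro-increments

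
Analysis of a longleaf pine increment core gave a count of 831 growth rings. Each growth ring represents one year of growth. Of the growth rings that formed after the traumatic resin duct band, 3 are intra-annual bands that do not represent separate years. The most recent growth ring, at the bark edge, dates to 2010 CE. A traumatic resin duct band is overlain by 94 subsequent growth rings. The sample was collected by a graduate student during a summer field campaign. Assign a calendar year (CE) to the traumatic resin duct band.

94 growth rings formed after the traumatic resin duct band.
Excluding 3 false growth rings: 94 − 3 = 91.
Counting back 91 years from 2010 CE places the traumatic resin duct band in 2010 − 91 = 1919 CE.

1919 CE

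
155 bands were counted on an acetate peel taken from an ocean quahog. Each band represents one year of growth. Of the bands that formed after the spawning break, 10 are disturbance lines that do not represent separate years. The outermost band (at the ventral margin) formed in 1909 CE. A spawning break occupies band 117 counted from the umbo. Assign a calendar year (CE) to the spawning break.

1881 CE

155 − 117 = 38 bands lie beyond the spawning break toward the ventral margin.
Excluding 10 false bands: 38 − 10 = 28.
1909 − 28 = 1881 CE.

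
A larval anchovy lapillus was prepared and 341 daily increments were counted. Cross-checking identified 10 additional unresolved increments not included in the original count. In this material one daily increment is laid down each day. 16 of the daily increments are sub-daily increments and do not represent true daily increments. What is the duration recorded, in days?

Correcting the raw count gives 341 − 16 + 10 = 335 true daily increments.
At one daily increment per day, that is 335 days.

335 days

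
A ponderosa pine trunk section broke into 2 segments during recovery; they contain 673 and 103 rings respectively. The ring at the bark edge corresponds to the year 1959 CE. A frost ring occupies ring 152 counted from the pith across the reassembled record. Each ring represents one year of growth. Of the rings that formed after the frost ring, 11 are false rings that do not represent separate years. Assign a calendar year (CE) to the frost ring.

Total rings = 673 + 103 = 776.
776 − 152 = 624 rings lie beyond the frost ring toward the bark edge.
624 − 11 false = 613 true rings after the frost ring.
The ring at the bark edge is 1959 CE, so the frost ring dates to 1959 − 613 = 1346 CE.

1346 CE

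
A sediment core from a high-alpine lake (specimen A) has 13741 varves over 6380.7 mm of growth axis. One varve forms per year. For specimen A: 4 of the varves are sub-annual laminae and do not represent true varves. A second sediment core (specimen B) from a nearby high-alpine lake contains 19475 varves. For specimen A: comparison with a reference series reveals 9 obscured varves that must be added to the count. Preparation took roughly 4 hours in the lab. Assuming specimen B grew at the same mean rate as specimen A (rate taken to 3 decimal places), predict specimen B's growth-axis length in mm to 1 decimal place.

Specimen A: adjusted count: 13741 − 4 + 9 = 13746 varves.
A: 6380.7 mm over 13746 years gives 6380.7 / 13746 ≈ 0.464 mm per year.
B's length ≈ 0.464 × 19475 = 9036.4 mm.

9036.4 mm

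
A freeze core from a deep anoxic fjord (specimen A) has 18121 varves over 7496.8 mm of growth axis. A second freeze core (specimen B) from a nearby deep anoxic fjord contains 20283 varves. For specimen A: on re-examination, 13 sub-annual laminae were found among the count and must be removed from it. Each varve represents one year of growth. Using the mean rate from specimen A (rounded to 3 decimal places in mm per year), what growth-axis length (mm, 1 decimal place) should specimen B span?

Specimen A: adjusted count: 18121 − 13 = 18108 varves.
A: Mean rate = 7496.8 mm / 18108 years ≈ 0.414 mm per year.
For B, 0.414 mm/year × 20283 years = 8397.2 mm.

8397.2 mm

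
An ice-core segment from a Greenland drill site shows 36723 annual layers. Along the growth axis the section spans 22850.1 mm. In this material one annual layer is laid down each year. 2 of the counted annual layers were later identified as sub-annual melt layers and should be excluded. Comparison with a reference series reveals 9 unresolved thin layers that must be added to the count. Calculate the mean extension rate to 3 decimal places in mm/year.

True annual layer count = 36723 − 2 + 9 = 36730.
22850.1 mm over 36730 years gives 22850.1 / 36730 ≈ 0.622 mm/year.

0.622 mm/year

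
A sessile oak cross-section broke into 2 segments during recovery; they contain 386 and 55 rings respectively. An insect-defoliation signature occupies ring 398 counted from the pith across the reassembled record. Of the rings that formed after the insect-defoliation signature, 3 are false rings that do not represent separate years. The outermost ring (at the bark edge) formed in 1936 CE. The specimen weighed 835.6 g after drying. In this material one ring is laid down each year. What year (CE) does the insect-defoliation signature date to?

Total rings = 386 + 55 = 441.
441 − 398 = 43 rings lie beyond the insect-defoliation signature toward the bark edge.
Removing the 3 false rings leaves 43 − 3 = 40 true rings beyond the insect-defoliation signature.
Counting back 40 years from 1936 CE places the insect-defoliation signature in 1936 − 40 = 1896 CE.

1896 CE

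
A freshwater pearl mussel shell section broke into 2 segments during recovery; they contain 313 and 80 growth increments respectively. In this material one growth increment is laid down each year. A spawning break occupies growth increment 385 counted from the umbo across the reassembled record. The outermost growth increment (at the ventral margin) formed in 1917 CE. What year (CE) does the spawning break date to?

1909 CE

Total growth increments = 313 + 80 = 393.
393 − 385 = 8 growth increments lie beyond the spawning break toward the ventral margin.
Counting back 8 years from 1917 CE places the spawning break in 1917 − 8 = 1909 CE.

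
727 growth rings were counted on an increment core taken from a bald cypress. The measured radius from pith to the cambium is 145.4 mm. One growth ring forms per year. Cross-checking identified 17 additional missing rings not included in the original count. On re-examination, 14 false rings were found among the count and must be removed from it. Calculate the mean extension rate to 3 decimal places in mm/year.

0.199 mm/year

Correcting the raw count gives 727 − 14 + 17 = 730 true growth rings.
145.4 mm over 730 years gives 145.4 / 730 ≈ 0.199 mm/year.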